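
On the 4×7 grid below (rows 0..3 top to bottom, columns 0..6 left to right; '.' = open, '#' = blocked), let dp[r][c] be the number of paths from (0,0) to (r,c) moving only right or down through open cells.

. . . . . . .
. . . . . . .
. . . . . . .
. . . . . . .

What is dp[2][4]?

15

r\c   0   1   2   3   4   5   6
  0   1   1   1   1   1   1   1
  1   1   2   3   4   5   6   7
  2   1   3   6  10  15  21  28
  3   1   4  10  20  35  56  84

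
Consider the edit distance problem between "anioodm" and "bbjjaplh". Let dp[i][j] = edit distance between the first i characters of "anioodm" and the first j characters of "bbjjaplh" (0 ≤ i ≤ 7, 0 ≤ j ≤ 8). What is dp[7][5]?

7

   ''  b  b  j  j  a  p  l  h
''  0  1  2  3  4  5  6  7  8
 a  1  1  2  3  4  4  5  6  7
 n  2  2  2  3  4  5  5  6  7
 i  3  3  3  3  4  5  6  6  7
 o  4  4  4  4  4  5  6  7  7
 o  5  5  5  5  5  5  6  7  8
 d  6  6  6  6  6  6  6  7  8
 m  7  7  7  7  7  7  7  7  8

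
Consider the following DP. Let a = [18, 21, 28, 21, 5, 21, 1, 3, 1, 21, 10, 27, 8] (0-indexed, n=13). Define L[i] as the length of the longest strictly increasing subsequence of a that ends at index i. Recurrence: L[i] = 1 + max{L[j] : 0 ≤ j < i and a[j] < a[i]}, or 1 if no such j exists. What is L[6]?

1

   i    0    1    2    3    4    5    6    7    8    9   10   11   12
a[i]   18   21   28   21    5   21    1    3    1   21   10   27    8
L[i]    1    2    3    2    1    2    1    2    1    3    3    4    3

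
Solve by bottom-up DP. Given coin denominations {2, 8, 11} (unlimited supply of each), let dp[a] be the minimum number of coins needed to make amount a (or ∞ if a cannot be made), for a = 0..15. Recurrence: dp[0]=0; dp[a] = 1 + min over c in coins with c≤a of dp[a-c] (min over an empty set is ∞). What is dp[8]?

1

 a  0  1  2  3  4  5  6  7  8  9 10 11 12 13 14 15
dp  0  -  1  -  2  -  3  -  1  -  2  1  3  2  4  3
(- denotes ∞ / unreachable)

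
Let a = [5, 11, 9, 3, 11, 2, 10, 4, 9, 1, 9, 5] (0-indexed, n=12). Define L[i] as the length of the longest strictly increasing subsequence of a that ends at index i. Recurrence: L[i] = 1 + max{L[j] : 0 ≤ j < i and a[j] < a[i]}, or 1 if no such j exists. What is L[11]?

   i    0    1    2    3    4    5    6    7    8    9   10   11
a[i]    5   11    9    3   11    2   10    4    9    1    9    5
L[i]    1    2    2    1    3    1    3    2    3    1    3    3

3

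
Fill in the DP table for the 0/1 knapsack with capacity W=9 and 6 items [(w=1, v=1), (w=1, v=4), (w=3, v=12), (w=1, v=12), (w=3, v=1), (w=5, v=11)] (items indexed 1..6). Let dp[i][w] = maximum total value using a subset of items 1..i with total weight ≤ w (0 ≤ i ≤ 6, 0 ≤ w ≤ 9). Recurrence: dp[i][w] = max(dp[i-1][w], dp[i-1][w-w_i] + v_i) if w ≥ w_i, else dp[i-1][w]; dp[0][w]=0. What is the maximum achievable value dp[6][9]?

i\w   0   1   2   3   4   5   6   7   8   9
  0   0   0   0   0   0   0   0   0   0   0
  1   0   1   1   1   1   1   1   1   1   1
  2   0   4   5   5   5   5   5   5   5   5
  3   0   4   5  12  16  17  17  17  17  17
  4   0  12  16  17  24  28  29  29  29  29
  5   0  12  16  17  24  28  29  29  29  30
  6   0  12  16  17  24  28  29  29  29  35

35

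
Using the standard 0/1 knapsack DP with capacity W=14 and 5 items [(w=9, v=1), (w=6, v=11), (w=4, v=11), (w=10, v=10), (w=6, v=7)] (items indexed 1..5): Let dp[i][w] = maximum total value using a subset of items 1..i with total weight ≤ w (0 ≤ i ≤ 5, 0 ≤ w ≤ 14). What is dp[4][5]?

i\w   0   1   2   3   4   5   6   7   8   9  10  11  12  13  14
  0   0   0   0   0   0   0   0   0   0   0   0   0   0   0   0
  1   0   0   0   0   0   0   0   0   0   1   1   1   1   1   1
  2   0   0   0   0   0   0  11  11  11  11  11  11  11  11  11
  3   0   0   0   0  11  11  11  11  11  11  22  22  22  22  22
  4   0   0   0   0  11  11  11  11  11  11  22  22  22  22  22
  5   0   0   0   0  11  11  11  11  11  11  22  22  22  22  22

11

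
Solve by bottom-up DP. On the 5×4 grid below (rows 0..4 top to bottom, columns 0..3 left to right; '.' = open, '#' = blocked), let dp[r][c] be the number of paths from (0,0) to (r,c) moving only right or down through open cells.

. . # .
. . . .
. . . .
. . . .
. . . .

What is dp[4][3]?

30

r\c   0   1   2   3
  0   1   1   0   0
  1   1   2   2   2
  2   1   3   5   7
  3   1   4   9  16
  4   1   5  14  30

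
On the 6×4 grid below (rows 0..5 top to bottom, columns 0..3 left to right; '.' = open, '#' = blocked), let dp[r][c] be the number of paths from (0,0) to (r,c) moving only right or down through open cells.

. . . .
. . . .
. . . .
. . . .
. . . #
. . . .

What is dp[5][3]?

r\c   0   1   2   3
  0   1   1   1   1
  1   1   2   3   4
  2   1   3   6  10
  3   1   4  10  20
  4   1   5  15   0
  5   1   6  21  21

21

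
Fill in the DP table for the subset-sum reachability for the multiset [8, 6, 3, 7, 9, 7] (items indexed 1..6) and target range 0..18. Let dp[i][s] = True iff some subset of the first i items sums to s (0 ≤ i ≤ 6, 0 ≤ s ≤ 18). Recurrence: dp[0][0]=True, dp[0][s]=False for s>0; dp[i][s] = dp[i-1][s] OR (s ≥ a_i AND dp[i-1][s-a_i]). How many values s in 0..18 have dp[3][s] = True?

8

i\s   0   1   2   3   4   5   6   7   8   9  10  11  12  13  14  15  16  17  18
  0   T   F   F   F   F   F   F   F   F   F   F   F   F   F   F   F   F   F   F
  1   T   F   F   F   F   F   F   F   T   F   F   F   F   F   F   F   F   F   F
  2   T   F   F   F   F   F   T   F   T   F   F   F   F   F   T   F   F   F   F
  3   T   F   F   T   F   F   T   F   T   T   F   T   F   F   T   F   F   T   F
  4   T   F   F   T   F   F   T   T   T   T   T   T   F   T   T   T   T   T   T
  5   T   F   F   T   F   F   T   T   T   T   T   T   T   T   T   T   T   T   T
  6   T   F   F   T   F   F   T   T   T   T   T   T   T   T   T   T   T   T   T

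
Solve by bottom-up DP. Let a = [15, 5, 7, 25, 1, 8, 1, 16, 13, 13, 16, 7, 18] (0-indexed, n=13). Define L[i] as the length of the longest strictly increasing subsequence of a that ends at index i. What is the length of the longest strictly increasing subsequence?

   i    0    1    2    3    4    5    6    7    8    9   10   11   12
a[i]   15    5    7   25    1    8    1   16   13   13   16    7   18
L[i]    1    1    2    3    1    3    1    4    4    4    5    2    6

6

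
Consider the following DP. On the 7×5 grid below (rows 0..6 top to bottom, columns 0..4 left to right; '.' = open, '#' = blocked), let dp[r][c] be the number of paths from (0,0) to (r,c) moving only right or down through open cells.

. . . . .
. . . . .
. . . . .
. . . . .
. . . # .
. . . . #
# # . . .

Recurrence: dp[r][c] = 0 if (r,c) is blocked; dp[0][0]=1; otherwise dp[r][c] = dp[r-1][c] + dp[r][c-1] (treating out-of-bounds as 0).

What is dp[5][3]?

21

r\c   0   1   2   3   4
  0   1   1   1   1   1
  1   1   2   3   4   5
  2   1   3   6  10  15
  3   1   4  10  20  35
  4   1   5  15   0  35
  5   1   6  21  21   0
  6   0   0  21  42  42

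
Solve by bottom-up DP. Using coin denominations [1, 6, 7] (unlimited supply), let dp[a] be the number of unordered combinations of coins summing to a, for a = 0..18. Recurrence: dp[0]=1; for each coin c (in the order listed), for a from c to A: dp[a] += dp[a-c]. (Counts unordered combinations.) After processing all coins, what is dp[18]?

7

after  coin     0     1     2     3     4     5     6     7     8     9    10    11    12    13    14    15    16    17    18
          1     1     1     1     1     1     1     1     1     1     1     1     1     1     1     1     1     1     1     1
          6     1     1     1     1     1     1     2     2     2     2     2     2     3     3     3     3     3     3     4
          7     1     1     1     1     1     1     2     3     3     3     3     3     4     5     6     6     6     6     7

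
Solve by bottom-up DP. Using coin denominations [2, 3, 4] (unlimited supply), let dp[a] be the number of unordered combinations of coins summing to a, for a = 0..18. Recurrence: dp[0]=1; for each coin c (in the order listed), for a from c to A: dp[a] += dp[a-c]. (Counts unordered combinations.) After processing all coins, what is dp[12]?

7

after  coin     0     1     2     3     4     5     6     7     8     9    10    11    12    13    14    15    16    17    18
          2     1     0     1     0     1     0     1     0     1     0     1     0     1     0     1     0     1     0     1
          3     1     0     1     1     1     1     2     1     2     2     2     2     3     2     3     3     3     3     4
          4     1     0     1     1     2     1     3     2     4     3     5     4     7     5     8     7    10     8    12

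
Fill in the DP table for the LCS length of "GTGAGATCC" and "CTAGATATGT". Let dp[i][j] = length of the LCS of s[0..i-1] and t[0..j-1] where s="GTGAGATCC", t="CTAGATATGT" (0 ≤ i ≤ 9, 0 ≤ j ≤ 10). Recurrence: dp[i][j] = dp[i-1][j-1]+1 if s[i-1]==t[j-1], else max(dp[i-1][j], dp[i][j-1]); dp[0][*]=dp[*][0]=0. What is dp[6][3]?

2

   ''  C  T  A  G  A  T  A  T  G  T
''  0  0  0  0  0  0  0  0  0  0  0
 G  0  0  0  0  1  1  1  1  1  1  1
 T  0  0  1  1  1  1  2  2  2  2  2
 G  0  0  1  1  2  2  2  2  2  3  3
 A  0  0  1  2  2  3  3  3  3  3  3
 G  0  0  1  2  3  3  3  3  3  4  4
 A  0  0  1  2  3  4  4  4  4  4  4
 T  0  0  1  2  3  4  5  5  5  5  5
 C  0  1  1  2  3  4  5  5  5  5  5
 C  0  1  1  2  3  4  5  5  5  5  5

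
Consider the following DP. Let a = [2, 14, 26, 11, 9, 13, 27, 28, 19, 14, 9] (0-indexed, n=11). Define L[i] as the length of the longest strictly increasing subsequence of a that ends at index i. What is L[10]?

2

   i    0    1    2    3    4    5    6    7    8    9   10
a[i]    2   14   26   11    9   13   27   28   19   14    9
L[i]    1    2    3    2    2    3    4    5    4    4    2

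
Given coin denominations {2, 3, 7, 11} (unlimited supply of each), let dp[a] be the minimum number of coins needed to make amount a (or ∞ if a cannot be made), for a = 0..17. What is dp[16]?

 a  0  1  2  3  4  5  6  7  8  9 10 11 12 13 14 15 16 17
dp  0  -  1  1  2  2  2  1  3  2  2  1  3  2  2  3  3  3
(- denotes ∞ / unreachable)

3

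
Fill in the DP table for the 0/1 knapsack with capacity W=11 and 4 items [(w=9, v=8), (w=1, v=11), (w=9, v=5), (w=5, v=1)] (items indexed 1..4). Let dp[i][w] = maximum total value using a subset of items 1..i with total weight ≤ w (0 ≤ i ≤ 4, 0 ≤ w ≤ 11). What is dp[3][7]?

11

i\w   0   1   2   3   4   5   6   7   8   9  10  11
  0   0   0   0   0   0   0   0   0   0   0   0   0
  1   0   0   0   0   0   0   0   0   0   8   8   8
  2   0  11  11  11  11  11  11  11  11  11  19  19
  3   0  11  11  11  11  11  11  11  11  11  19  19
  4   0  11  11  11  11  11  12  12  12  12  19  19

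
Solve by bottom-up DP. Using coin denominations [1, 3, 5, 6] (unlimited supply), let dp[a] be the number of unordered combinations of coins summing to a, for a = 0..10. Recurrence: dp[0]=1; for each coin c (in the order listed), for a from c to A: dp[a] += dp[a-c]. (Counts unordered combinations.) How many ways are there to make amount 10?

after  coin     0     1     2     3     4     5     6     7     8     9    10
          1     1     1     1     1     1     1     1     1     1     1     1
          3     1     1     1     2     2     2     3     3     3     4     4
          5     1     1     1     2     2     3     4     4     5     6     7
          6     1     1     1     2     2     3     5     5     6     8     9

9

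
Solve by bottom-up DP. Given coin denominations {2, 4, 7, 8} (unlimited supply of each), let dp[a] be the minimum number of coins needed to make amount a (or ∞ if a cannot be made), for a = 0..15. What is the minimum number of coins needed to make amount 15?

 a  0  1  2  3  4  5  6  7  8  9 10 11 12 13 14 15
dp  0  -  1  -  1  -  2  1  1  2  2  2  2  3  2  2
(- denotes ∞ / unreachable)

2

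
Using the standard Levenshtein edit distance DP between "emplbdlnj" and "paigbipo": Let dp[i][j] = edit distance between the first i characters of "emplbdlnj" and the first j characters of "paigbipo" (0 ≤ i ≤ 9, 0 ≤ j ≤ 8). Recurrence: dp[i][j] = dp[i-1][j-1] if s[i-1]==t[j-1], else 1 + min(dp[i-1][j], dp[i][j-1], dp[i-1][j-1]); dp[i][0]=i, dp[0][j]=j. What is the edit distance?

8

   ''  p  a  i  g  b  i  p  o
''  0  1  2  3  4  5  6  7  8
 e  1  1  2  3  4  5  6  7  8
 m  2  2  2  3  4  5  6  7  8
 p  3  2  3  3  4  5  6  6  7
 l  4  3  3  4  4  5  6  7  7
 b  5  4  4  4  5  4  5  6  7
 d  6  5  5  5  5  5  5  6  7
 l  7  6  6  6  6  6  6  6  7
 n  8  7  7  7  7  7  7  7  7
 j  9  8  8  8  8  8  8  8  8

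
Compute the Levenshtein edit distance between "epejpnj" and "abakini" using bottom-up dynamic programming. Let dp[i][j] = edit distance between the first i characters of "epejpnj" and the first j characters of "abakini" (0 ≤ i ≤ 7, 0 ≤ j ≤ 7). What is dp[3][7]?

   ''  a  b  a  k  i  n  i
''  0  1  2  3  4  5  6  7
 e  1  1  2  3  4  5  6  7
 p  2  2  2  3  4  5  6  7
 e  3  3  3  3  4  5  6  7
 j  4  4  4  4  4  5  6  7
 p  5  5  5  5  5  5  6  7
 n  6  6  6  6  6  6  5  6
 j  7  7  7  7  7  7  6  6

7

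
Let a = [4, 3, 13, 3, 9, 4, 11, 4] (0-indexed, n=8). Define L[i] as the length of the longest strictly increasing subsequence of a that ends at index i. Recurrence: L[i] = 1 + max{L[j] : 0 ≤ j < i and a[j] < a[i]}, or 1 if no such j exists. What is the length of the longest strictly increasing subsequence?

3

   i    0    1    2    3    4    5    6    7
a[i]    4    3   13    3    9    4   11    4
L[i]    1    1    2    1    2    2    3    2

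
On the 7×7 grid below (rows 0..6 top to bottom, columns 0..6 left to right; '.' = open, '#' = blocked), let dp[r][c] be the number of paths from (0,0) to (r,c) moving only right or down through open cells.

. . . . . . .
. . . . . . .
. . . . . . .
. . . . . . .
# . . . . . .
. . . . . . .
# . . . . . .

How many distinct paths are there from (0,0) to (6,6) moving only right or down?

r\c   0   1   2   3   4   5   6
  0   1   1   1   1   1   1   1
  1   1   2   3   4   5   6   7
  2   1   3   6  10  15  21  28
  3   1   4  10  20  35  56  84
  4   0   4  14  34  69 125 209
  5   0   4  18  52 121 246 455
  6   0   4  22  74 195 441 896

896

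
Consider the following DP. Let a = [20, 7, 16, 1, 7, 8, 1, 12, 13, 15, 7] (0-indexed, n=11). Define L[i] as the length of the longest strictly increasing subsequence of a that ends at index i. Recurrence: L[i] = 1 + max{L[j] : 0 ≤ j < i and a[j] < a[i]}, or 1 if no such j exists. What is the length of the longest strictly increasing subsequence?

6

   i    0    1    2    3    4    5    6    7    8    9   10
a[i]   20    7   16    1    7    8    1   12   13   15    7
L[i]    1    1    2    1    2    3    1    4    5    6    2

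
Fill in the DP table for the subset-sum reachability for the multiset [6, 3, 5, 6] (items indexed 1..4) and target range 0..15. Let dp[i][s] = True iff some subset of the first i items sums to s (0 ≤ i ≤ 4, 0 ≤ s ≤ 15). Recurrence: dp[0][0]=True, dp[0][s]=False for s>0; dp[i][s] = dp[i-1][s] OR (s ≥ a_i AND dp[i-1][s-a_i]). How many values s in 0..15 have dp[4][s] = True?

10

i\s   0   1   2   3   4   5   6   7   8   9  10  11  12  13  14  15
  0   T   F   F   F   F   F   F   F   F   F   F   F   F   F   F   F
  1   T   F   F   F   F   F   T   F   F   F   F   F   F   F   F   F
  2   T   F   F   T   F   F   T   F   F   T   F   F   F   F   F   F
  3   T   F   F   T   F   T   T   F   T   T   F   T   F   F   T   F
  4   T   F   F   T   F   T   T   F   T   T   F   T   T   F   T   T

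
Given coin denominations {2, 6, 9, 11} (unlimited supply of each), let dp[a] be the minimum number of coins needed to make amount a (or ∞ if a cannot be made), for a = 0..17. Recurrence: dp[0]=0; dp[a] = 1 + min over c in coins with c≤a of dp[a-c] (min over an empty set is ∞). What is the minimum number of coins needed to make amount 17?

2

 a  0  1  2  3  4  5  6  7  8  9 10 11 12 13 14 15 16 17
dp  0  -  1  -  2  -  1  -  2  1  3  1  2  2  3  2  4  2
(- denotes ∞ / unreachable)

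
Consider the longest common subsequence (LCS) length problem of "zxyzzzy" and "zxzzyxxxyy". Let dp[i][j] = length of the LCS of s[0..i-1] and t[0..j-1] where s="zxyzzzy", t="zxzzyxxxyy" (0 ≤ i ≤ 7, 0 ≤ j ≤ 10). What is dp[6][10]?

   ''  z  x  z  z  y  x  x  x  y  y
''  0  0  0  0  0  0  0  0  0  0  0
 z  0  1  1  1  1  1  1  1  1  1  1
 x  0  1  2  2  2  2  2  2  2  2  2
 y  0  1  2  2  2  3  3  3  3  3  3
 z  0  1  2  3  3  3  3  3  3  3  3
 z  0  1  2  3  4  4  4  4  4  4  4
 z  0  1  2  3  4  4  4  4  4  4  4
 y  0  1  2  3  4  5  5  5  5  5  5

4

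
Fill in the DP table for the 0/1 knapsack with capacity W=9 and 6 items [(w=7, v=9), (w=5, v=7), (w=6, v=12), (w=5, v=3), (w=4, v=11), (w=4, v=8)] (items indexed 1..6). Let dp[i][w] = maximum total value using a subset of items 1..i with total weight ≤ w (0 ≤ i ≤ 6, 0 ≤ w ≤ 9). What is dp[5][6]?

i\w   0   1   2   3   4   5   6   7   8   9
  0   0   0   0   0   0   0   0   0   0   0
  1   0   0   0   0   0   0   0   9   9   9
  2   0   0   0   0   0   7   7   9   9   9
  3   0   0   0   0   0   7  12  12  12  12
  4   0   0   0   0   0   7  12  12  12  12
  5   0   0   0   0  11  11  12  12  12  18
  6   0   0   0   0  11  11  12  12  19  19

12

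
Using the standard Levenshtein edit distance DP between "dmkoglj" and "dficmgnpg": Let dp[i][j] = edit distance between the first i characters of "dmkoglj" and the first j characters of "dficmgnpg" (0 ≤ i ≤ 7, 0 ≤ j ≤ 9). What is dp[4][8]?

   ''  d  f  i  c  m  g  n  p  g
''  0  1  2  3  4  5  6  7  8  9
 d  1  0  1  2  3  4  5  6  7  8
 m  2  1  1  2  3  3  4  5  6  7
 k  3  2  2  2  3  4  4  5  6  7
 o  4  3  3  3  3  4  5  5  6  7
 g  5  4  4  4  4  4  4  5  6  6
 l  6  5  5  5  5  5  5  5  6  7
 j  7  6  6  6  6  6  6  6  6  7

6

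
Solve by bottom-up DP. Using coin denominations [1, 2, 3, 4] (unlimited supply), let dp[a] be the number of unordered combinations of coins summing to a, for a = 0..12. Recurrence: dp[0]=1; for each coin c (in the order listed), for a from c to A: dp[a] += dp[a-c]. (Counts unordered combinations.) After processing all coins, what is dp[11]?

after  coin     0     1     2     3     4     5     6     7     8     9    10    11    12
          1     1     1     1     1     1     1     1     1     1     1     1     1     1
          2     1     1     2     2     3     3     4     4     5     5     6     6     7
          3     1     1     2     3     4     5     7     8    10    12    14    16    19
          4     1     1     2     3     5     6     9    11    15    18    23    27    34

27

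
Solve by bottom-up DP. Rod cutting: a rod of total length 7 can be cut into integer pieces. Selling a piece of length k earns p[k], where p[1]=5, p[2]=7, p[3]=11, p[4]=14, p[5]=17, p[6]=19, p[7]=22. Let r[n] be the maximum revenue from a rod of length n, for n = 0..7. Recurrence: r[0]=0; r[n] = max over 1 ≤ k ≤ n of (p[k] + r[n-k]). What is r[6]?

30

   n    0    1    2    3    4    5    6    7
r[n]    0    5   10   15   20   25   30   35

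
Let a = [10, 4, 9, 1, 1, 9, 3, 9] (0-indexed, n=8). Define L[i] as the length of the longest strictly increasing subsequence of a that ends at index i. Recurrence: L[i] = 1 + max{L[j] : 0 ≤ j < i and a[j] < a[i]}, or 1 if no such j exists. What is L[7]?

3

   i    0    1    2    3    4    5    6    7
a[i]   10    4    9    1    1    9    3    9
L[i]    1    1    2    1    1    2    2    3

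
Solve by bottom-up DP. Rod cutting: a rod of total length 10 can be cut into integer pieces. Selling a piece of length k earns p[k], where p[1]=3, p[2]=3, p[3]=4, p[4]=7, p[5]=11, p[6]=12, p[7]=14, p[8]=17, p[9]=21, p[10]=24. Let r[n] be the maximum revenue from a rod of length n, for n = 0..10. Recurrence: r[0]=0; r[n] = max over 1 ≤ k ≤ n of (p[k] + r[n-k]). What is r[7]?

21

   n    0    1    2    3    4    5    6    7    8    9   10
r[n]    0    3    6    9   12   15   18   21   24   27   30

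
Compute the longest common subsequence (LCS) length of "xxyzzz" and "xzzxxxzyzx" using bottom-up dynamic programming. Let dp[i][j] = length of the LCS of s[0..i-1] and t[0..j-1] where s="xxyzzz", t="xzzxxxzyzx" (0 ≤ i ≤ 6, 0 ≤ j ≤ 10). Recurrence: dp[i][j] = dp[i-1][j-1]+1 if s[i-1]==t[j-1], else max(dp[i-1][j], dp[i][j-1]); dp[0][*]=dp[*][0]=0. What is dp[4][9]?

4

   ''  x  z  z  x  x  x  z  y  z  x
''  0  0  0  0  0  0  0  0  0  0  0
 x  0  1  1  1  1  1  1  1  1  1  1
 x  0  1  1  1  2  2  2  2  2  2  2
 y  0  1  1  1  2  2  2  2  3  3  3
 z  0  1  2  2  2  2  2  3  3  4  4
 z  0  1  2  3  3  3  3  3  3  4  4
 z  0  1  2  3  3  3  3  4  4  4  4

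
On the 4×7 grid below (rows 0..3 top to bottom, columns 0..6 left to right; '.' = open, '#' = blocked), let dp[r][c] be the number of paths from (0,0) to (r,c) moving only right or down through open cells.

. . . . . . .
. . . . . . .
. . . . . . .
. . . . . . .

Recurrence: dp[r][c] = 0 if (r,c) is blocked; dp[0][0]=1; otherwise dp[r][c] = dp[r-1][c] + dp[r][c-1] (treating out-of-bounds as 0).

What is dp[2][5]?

21

r\c   0   1   2   3   4   5   6
  0   1   1   1   1   1   1   1
  1   1   2   3   4   5   6   7
  2   1   3   6  10  15  21  28
  3   1   4  10  20  35  56  84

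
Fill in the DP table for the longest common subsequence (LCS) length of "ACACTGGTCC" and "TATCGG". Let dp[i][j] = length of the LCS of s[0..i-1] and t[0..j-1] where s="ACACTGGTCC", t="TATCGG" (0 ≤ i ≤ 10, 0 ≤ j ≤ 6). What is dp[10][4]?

   ''  T  A  T  C  G  G
''  0  0  0  0  0  0  0
 A  0  0  1  1  1  1  1
 C  0  0  1  1  2  2  2
 A  0  0  1  1  2  2  2
 C  0  0  1  1  2  2  2
 T  0  1  1  2  2  2  2
 G  0  1  1  2  2  3  3
 G  0  1  1  2  2  3  4
 T  0  1  1  2  2  3  4
 C  0  1  1  2  3  3  4
 C  0  1  1  2  3  3  4

3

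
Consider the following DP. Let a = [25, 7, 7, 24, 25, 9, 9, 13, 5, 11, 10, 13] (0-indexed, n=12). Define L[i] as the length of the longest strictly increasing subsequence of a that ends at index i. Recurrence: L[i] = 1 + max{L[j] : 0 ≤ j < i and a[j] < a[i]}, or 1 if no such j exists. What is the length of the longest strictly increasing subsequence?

   i    0    1    2    3    4    5    6    7    8    9   10   11
a[i]   25    7    7   24   25    9    9   13    5   11   10   13
L[i]    1    1    1    2    3    2    2    3    1    3    3    4

4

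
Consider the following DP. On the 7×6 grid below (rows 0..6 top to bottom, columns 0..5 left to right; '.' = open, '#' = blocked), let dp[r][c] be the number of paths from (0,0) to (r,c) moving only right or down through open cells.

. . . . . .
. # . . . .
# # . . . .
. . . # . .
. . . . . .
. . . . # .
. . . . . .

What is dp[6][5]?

r\c   0   1   2   3   4   5
  0   1   1   1   1   1   1
  1   1   0   1   2   3   4
  2   0   0   1   3   6  10
  3   0   0   1   0   6  16
  4   0   0   1   1   7  23
  5   0   0   1   2   0  23
  6   0   0   1   3   3  26

26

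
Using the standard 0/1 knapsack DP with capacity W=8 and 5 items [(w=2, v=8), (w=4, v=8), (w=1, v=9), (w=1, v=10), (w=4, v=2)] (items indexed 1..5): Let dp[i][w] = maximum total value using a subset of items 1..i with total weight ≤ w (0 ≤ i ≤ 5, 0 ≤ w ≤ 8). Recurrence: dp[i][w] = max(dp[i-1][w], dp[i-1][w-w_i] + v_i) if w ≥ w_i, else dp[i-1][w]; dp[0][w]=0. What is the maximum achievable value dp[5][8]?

35

i\w   0   1   2   3   4   5   6   7   8
  0   0   0   0   0   0   0   0   0   0
  1   0   0   8   8   8   8   8   8   8
  2   0   0   8   8   8   8  16  16  16
  3   0   9   9  17  17  17  17  25  25
  4   0  10  19  19  27  27  27  27  35
  5   0  10  19  19  27  27  27  27  35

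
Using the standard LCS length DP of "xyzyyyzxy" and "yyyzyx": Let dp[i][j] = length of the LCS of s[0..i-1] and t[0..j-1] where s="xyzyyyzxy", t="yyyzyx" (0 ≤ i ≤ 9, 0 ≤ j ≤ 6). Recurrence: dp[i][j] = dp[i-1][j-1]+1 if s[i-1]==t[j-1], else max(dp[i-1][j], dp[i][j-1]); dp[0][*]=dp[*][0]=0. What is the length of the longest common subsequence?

   ''  y  y  y  z  y  x
''  0  0  0  0  0  0  0
 x  0  0  0  0  0  0  1
 y  0  1  1  1  1  1  1
 z  0  1  1  1  2  2  2
 y  0  1  2  2  2  3  3
 y  0  1  2  3  3  3  3
 y  0  1  2  3  3  4  4
 z  0  1  2  3  4  4  4
 x  0  1  2  3  4  4  5
 y  0  1  2  3  4  5  5

5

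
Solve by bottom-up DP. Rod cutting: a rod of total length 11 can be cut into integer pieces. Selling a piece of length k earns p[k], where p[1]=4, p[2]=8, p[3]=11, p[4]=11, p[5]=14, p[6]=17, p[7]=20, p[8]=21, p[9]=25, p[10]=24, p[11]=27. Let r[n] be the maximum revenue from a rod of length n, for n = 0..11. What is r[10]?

   n    0    1    2    3    4    5    6    7    8    9   10   11
r[n]    0    4    8   12   16   20   24   28   32   36   40   44

40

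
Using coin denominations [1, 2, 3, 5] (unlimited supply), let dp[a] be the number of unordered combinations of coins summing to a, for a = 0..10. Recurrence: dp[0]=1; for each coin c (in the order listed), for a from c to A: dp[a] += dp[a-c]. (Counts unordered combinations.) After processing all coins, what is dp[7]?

after  coin     0     1     2     3     4     5     6     7     8     9    10
          1     1     1     1     1     1     1     1     1     1     1     1
          2     1     1     2     2     3     3     4     4     5     5     6
          3     1     1     2     3     4     5     7     8    10    12    14
          5     1     1     2     3     4     6     8    10    13    16    20

10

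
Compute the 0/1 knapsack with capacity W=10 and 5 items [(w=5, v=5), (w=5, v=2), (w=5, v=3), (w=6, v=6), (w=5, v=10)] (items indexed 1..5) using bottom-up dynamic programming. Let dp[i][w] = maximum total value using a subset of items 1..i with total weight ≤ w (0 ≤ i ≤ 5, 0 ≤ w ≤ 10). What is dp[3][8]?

5

i\w   0   1   2   3   4   5   6   7   8   9  10
  0   0   0   0   0   0   0   0   0   0   0   0
  1   0   0   0   0   0   5   5   5   5   5   5
  2   0   0   0   0   0   5   5   5   5   5   7
  3   0   0   0   0   0   5   5   5   5   5   8
  4   0   0   0   0   0   5   6   6   6   6   8
  5   0   0   0   0   0  10  10  10  10  10  15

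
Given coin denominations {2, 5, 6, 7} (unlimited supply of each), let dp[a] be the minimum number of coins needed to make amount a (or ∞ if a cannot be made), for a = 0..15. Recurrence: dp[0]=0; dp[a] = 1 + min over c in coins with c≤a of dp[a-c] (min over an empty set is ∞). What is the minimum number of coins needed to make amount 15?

 a  0  1  2  3  4  5  6  7  8  9 10 11 12 13 14 15
dp  0  -  1  -  2  1  1  1  2  2  2  2  2  2  2  3
(- denotes ∞ / unreachable)

3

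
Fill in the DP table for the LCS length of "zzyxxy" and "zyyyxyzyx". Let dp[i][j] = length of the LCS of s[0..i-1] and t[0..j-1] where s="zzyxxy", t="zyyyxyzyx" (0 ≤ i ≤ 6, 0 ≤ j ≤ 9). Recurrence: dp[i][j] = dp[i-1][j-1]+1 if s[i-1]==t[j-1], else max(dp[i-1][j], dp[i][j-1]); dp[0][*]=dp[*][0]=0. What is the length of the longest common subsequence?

   ''  z  y  y  y  x  y  z  y  x
''  0  0  0  0  0  0  0  0  0  0
 z  0  1  1  1  1  1  1  1  1  1
 z  0  1  1  1  1  1  1  2  2  2
 y  0  1  2  2  2  2  2  2  3  3
 x  0  1  2  2  2  3  3  3  3  4
 x  0  1  2  2  2  3  3  3  3  4
 y  0  1  2  3  3  3  4  4  4  4

4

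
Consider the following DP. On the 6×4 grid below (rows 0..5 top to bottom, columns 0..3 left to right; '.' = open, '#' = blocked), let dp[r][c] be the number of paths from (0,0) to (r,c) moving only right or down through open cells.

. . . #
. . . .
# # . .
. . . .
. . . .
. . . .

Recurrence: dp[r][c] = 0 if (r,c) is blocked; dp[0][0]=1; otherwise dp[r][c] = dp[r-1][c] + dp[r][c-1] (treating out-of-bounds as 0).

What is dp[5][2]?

r\c   0   1   2   3
  0   1   1   1   0
  1   1   2   3   3
  2   0   0   3   6
  3   0   0   3   9
  4   0   0   3  12
  5   0   0   3  15

3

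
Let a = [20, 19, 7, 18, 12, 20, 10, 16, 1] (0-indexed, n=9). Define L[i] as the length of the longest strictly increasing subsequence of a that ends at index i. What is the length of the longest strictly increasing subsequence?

3

   i    0    1    2    3    4    5    6    7    8
a[i]   20   19    7   18   12   20   10   16    1
L[i]    1    1    1    2    2    3    2    3    1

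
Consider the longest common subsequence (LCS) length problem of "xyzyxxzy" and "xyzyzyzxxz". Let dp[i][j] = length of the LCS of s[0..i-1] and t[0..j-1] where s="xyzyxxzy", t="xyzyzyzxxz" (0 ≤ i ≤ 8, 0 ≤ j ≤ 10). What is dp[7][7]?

5

   ''  x  y  z  y  z  y  z  x  x  z
''  0  0  0  0  0  0  0  0  0  0  0
 x  0  1  1  1  1  1  1  1  1  1  1
 y  0  1  2  2  2  2  2  2  2  2  2
 z  0  1  2  3  3  3  3  3  3  3  3
 y  0  1  2  3  4  4  4  4  4  4  4
 x  0  1  2  3  4  4  4  4  5  5  5
 x  0  1  2  3  4  4  4  4  5  6  6
 z  0  1  2  3  4  5  5  5  5  6  7
 y  0  1  2  3  4  5  6  6  6  6  7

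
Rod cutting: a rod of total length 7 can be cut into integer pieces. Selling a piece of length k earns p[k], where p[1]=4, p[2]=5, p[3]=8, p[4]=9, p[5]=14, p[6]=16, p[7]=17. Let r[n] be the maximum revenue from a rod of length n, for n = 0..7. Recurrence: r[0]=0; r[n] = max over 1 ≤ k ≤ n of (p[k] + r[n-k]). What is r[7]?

   n    0    1    2    3    4    5    6    7
r[n]    0    4    8   12   16   20   24   28

28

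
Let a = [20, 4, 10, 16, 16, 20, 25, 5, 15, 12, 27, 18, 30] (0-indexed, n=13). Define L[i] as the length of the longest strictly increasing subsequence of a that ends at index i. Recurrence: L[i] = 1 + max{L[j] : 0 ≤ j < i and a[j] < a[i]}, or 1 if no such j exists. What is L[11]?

   i    0    1    2    3    4    5    6    7    8    9   10   11   12
a[i]   20    4   10   16   16   20   25    5   15   12   27   18   30
L[i]    1    1    2    3    3    4    5    2    3    3    6    4    7

4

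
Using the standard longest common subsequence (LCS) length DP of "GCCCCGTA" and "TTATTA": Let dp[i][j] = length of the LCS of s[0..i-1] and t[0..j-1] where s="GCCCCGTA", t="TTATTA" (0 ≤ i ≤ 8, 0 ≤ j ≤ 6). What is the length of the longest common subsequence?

2

   ''  T  T  A  T  T  A
''  0  0  0  0  0  0  0
 G  0  0  0  0  0  0  0
 C  0  0  0  0  0  0  0
 C  0  0  0  0  0  0  0
 C  0  0  0  0  0  0  0
 C  0  0  0  0  0  0  0
 G  0  0  0  0  0  0  0
 T  0  1  1  1  1  1  1
 A  0  1  1  2  2  2  2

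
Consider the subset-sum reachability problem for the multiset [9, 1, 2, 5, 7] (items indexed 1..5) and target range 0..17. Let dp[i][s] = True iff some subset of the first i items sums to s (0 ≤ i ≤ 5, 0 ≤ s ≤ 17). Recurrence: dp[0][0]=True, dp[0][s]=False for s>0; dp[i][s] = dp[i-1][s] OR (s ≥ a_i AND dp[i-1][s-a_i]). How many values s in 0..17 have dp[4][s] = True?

i\s   0   1   2   3   4   5   6   7   8   9  10  11  12  13  14  15  16  17
  0   T   F   F   F   F   F   F   F   F   F   F   F   F   F   F   F   F   F
  1   T   F   F   F   F   F   F   F   F   T   F   F   F   F   F   F   F   F
  2   T   T   F   F   F   F   F   F   F   T   T   F   F   F   F   F   F   F
  3   T   T   T   T   F   F   F   F   F   T   T   T   T   F   F   F   F   F
  4   T   T   T   T   F   T   T   T   T   T   T   T   T   F   T   T   T   T
  5   T   T   T   T   F   T   T   T   T   T   T   T   T   T   T   T   T   T

16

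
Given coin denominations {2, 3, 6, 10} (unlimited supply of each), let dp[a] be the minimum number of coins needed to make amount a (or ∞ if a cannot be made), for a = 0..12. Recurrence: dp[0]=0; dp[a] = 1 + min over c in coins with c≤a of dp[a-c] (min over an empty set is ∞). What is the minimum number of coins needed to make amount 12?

2

 a  0  1  2  3  4  5  6  7  8  9 10 11 12
dp  0  -  1  1  2  2  1  3  2  2  1  3  2
(- denotes ∞ / unreachable)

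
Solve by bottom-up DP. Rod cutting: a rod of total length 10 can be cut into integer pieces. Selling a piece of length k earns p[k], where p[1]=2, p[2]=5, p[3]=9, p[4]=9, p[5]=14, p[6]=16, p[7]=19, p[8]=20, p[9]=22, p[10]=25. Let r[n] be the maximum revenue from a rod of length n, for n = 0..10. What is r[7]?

   n    0    1    2    3    4    5    6    7    8    9   10
r[n]    0    2    5    9   11   14   18   20   23   27   29

20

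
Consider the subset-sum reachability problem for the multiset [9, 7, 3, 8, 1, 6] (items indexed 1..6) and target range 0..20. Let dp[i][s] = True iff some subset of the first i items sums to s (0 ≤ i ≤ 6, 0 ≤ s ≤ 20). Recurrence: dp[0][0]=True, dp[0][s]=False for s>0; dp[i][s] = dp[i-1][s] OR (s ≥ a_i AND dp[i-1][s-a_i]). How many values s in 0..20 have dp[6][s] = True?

19

i\s   0   1   2   3   4   5   6   7   8   9  10  11  12  13  14  15  16  17  18  19  20
  0   T   F   F   F   F   F   F   F   F   F   F   F   F   F   F   F   F   F   F   F   F
  1   T   F   F   F   F   F   F   F   F   T   F   F   F   F   F   F   F   F   F   F   F
  2   T   F   F   F   F   F   F   T   F   T   F   F   F   F   F   F   T   F   F   F   F
  3   T   F   F   T   F   F   F   T   F   T   T   F   T   F   F   F   T   F   F   T   F
  4   T   F   F   T   F   F   F   T   T   T   T   T   T   F   F   T   T   T   T   T   T
  5   T   T   F   T   T   F   F   T   T   T   T   T   T   T   F   T   T   T   T   T   T
  6   T   T   F   T   T   F   T   T   T   T   T   T   T   T   T   T   T   T   T   T   T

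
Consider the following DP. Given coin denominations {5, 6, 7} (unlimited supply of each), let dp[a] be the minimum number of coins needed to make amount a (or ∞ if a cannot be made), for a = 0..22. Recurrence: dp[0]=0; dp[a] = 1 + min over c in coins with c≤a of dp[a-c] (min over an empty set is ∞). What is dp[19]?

3

 a  0  1  2  3  4  5  6  7  8  9 10 11 12 13 14 15 16 17 18 19 20 21 22
dp  0  -  -  -  -  1  1  1  -  -  2  2  2  2  2  3  3  3  3  3  3  3  4
(- denotes ∞ / unreachable)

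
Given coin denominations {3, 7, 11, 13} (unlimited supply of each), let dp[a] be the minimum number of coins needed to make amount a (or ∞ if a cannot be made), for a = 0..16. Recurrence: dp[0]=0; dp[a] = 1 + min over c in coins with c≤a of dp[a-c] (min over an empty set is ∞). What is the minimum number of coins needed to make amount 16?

2

 a  0  1  2  3  4  5  6  7  8  9 10 11 12 13 14 15 16
dp  0  -  -  1  -  -  2  1  -  3  2  1  4  1  2  5  2
(- denotes ∞ / unreachable)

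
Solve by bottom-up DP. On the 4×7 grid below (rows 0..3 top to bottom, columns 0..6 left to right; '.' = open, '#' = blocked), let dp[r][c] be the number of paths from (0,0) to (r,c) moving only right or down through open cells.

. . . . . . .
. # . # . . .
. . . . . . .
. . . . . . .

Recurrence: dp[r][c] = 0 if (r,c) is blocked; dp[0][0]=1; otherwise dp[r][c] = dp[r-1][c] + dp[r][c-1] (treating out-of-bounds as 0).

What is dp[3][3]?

6

r\c   0   1   2   3   4   5   6
  0   1   1   1   1   1   1   1
  1   1   0   1   0   1   2   3
  2   1   1   2   2   3   5   8
  3   1   2   4   6   9  14  22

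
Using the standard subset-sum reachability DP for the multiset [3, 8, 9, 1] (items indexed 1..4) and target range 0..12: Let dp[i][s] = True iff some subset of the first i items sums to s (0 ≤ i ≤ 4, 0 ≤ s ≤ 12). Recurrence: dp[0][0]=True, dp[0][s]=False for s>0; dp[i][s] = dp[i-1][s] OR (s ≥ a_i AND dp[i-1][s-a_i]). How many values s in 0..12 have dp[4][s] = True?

9

i\s   0   1   2   3   4   5   6   7   8   9  10  11  12
  0   T   F   F   F   F   F   F   F   F   F   F   F   F
  1   T   F   F   T   F   F   F   F   F   F   F   F   F
  2   T   F   F   T   F   F   F   F   T   F   F   T   F
  3   T   F   F   T   F   F   F   F   T   T   F   T   T
  4   T   T   F   T   T   F   F   F   T   T   T   T   T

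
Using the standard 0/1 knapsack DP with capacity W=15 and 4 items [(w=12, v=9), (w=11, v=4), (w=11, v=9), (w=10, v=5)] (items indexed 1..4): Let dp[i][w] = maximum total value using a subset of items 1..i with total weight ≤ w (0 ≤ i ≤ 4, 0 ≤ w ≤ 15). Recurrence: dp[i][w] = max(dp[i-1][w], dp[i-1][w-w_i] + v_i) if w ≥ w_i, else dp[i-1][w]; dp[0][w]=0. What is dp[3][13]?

i\w   0   1   2   3   4   5   6   7   8   9  10  11  12  13  14  15
  0   0   0   0   0   0   0   0   0   0   0   0   0   0   0   0   0
  1   0   0   0   0   0   0   0   0   0   0   0   0   9   9   9   9
  2   0   0   0   0   0   0   0   0   0   0   0   4   9   9   9   9
  3   0   0   0   0   0   0   0   0   0   0   0   9   9   9   9   9
  4   0   0   0   0   0   0   0   0   0   0   5   9   9   9   9   9

9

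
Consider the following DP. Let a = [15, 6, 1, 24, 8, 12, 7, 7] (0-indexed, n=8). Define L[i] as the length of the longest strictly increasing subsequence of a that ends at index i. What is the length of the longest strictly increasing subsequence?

   i    0    1    2    3    4    5    6    7
a[i]   15    6    1   24    8   12    7    7
L[i]    1    1    1    2    2    3    2    2

3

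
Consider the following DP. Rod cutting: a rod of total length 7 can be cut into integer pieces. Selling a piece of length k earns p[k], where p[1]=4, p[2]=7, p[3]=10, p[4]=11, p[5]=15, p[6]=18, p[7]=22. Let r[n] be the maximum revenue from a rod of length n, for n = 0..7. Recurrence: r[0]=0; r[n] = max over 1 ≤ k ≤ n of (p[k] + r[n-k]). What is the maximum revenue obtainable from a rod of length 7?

   n    0    1    2    3    4    5    6    7
r[n]    0    4    8   12   16   20   24   28

28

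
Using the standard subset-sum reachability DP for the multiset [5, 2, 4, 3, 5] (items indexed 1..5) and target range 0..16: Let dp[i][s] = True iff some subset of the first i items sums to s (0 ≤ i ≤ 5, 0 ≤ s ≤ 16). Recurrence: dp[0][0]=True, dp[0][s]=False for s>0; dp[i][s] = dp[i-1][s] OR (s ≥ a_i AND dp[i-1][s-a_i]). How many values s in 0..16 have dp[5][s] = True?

16

i\s   0   1   2   3   4   5   6   7   8   9  10  11  12  13  14  15  16
  0   T   F   F   F   F   F   F   F   F   F   F   F   F   F   F   F   F
  1   T   F   F   F   F   T   F   F   F   F   F   F   F   F   F   F   F
  2   T   F   T   F   F   T   F   T   F   F   F   F   F   F   F   F   F
  3   T   F   T   F   T   T   T   T   F   T   F   T   F   F   F   F   F
  4   T   F   T   T   T   T   T   T   T   T   T   T   T   F   T   F   F
  5   T   F   T   T   T   T   T   T   T   T   T   T   T   T   T   T   T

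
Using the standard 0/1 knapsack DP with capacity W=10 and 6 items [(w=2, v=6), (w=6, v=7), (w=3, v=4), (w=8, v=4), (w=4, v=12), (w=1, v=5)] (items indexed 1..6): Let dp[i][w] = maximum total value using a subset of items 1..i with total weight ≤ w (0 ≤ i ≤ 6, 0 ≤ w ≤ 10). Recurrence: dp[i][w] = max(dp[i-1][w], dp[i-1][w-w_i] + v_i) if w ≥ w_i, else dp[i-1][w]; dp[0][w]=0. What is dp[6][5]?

17

i\w   0   1   2   3   4   5   6   7   8   9  10
  0   0   0   0   0   0   0   0   0   0   0   0
  1   0   0   6   6   6   6   6   6   6   6   6
  2   0   0   6   6   6   6   7   7  13  13  13
  3   0   0   6   6   6  10  10  10  13  13  13
  4   0   0   6   6   6  10  10  10  13  13  13
  5   0   0   6   6  12  12  18  18  18  22  22
  6   0   5   6  11  12  17  18  23  23  23  27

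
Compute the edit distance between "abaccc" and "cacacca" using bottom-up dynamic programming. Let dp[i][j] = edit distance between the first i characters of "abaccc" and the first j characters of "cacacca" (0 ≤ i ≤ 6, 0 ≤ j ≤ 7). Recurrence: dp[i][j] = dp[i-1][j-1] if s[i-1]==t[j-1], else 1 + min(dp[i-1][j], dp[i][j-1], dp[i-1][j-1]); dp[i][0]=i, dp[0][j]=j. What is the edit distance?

   ''  c  a  c  a  c  c  a
''  0  1  2  3  4  5  6  7
 a  1  1  1  2  3  4  5  6
 b  2  2  2  2  3  4  5  6
 a  3  3  2  3  2  3  4  5
 c  4  3  3  2  3  2  3  4
 c  5  4  4  3  3  3  2  3
 c  6  5  5  4  4  3  3  3

3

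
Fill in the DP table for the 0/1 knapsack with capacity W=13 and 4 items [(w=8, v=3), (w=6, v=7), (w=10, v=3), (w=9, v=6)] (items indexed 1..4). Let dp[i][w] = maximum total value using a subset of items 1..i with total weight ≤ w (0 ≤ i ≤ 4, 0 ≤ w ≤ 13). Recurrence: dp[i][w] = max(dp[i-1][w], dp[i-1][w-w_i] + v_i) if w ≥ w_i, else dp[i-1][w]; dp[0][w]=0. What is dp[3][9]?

7

i\w   0   1   2   3   4   5   6   7   8   9  10  11  12  13
  0   0   0   0   0   0   0   0   0   0   0   0   0   0   0
  1   0   0   0   0   0   0   0   0   3   3   3   3   3   3
  2   0   0   0   0   0   0   7   7   7   7   7   7   7   7
  3   0   0   0   0   0   0   7   7   7   7   7   7   7   7
  4   0   0   0   0   0   0   7   7   7   7   7   7   7   7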